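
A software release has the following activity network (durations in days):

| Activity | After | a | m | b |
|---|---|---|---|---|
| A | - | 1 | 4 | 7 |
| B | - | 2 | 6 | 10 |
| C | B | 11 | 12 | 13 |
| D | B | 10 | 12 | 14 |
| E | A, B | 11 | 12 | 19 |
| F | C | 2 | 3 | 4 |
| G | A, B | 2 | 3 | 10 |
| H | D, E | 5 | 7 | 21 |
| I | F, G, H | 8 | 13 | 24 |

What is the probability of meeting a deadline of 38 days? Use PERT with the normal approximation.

te_A = (1 + 4·4 + 7)/6 = 24/6 = 4; σ²_A = ((7−1)/6)² = 1.000
te_B = (2 + 4·6 + 10)/6 = 36/6 = 6; σ²_B = ((10−2)/6)² = 1.778
te_C = (11 + 4·12 + 13)/6 = 72/6 = 12; σ²_C = ((13−11)/6)² = 0.111
te_D = (10 + 4·12 + 14)/6 = 72/6 = 12; σ²_D = ((14−10)/6)² = 0.444
te_E = (11 + 4·12 + 19)/6 = 78/6 = 13; σ²_E = ((19−11)/6)² = 1.778
te_F = (2 + 4·3 + 4)/6 = 18/6 = 3; σ²_F = ((4−2)/6)² = 0.111
te_G = (2 + 4·3 + 10)/6 = 24/6 = 4; σ²_G = ((10−2)/6)² = 1.778
te_H = (5 + 4·7 + 21)/6 = 54/6 = 9; σ²_H = ((21−5)/6)² = 7.111
te_I = (8 + 4·13 + 24)/6 = 84/6 = 14; σ²_I = ((24−8)/6)² = 7.111

Forward pass:
ES_A = 0; EF_A = 4
ES_B = 0; EF_B = 6
ES_C = 6; EF_C = 6+12 = 18
ES_D = 6; EF_D = 6+12 = 18
ES_E = max(EF_A=4, EF_B=6) = 6; EF_E = 6+13 = 19
ES_F = 18; EF_F = 18+3 = 21
ES_G = max(EF_A=4, EF_B=6) = 6; EF_G = 6+4 = 10
ES_H = max(EF_D=18, EF_E=19) = 19; EF_H = 19+9 = 28
ES_I = max(EF_F=21, EF_G=10, EF_H=28) = 28; EF_I = 28+14 = 42
Expected project duration μ = 42 days. Critical path: B → E → H → I.

Variance along critical path = 1.778 + 1.778 + 7.111 + 7.111 = 17.778; σ = √17.778 = 4.216 days.
Z = (38 − 42) / 4.216 = -0.949
P(T ≤ 38) = Φ(-0.949) ≈ 0.171

0.171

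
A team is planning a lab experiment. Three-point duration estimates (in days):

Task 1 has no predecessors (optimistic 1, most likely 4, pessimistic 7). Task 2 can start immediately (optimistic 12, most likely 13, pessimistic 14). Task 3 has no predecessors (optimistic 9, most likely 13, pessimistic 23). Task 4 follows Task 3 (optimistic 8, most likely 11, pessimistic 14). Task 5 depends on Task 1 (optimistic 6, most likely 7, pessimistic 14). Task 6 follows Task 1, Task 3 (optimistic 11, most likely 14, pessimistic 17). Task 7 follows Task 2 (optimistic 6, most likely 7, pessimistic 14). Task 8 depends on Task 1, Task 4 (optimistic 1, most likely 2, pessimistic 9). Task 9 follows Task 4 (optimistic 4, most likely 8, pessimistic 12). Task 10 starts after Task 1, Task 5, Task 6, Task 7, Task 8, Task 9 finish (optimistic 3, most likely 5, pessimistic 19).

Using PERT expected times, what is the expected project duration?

te_Task 1 = (1 + 4·4 + 7)/6 = 24/6 = 4
te_Task 2 = (12 + 4·13 + 14)/6 = 78/6 = 13
te_Task 3 = (9 + 4·13 + 23)/6 = 84/6 = 14
te_Task 4 = (8 + 4·11 + 14)/6 = 66/6 = 11
te_Task 5 = (6 + 4·7 + 14)/6 = 48/6 = 8
te_Task 6 = (11 + 4·14 + 17)/6 = 84/6 = 14
te_Task 7 = (6 + 4·7 + 14)/6 = 48/6 = 8
te_Task 8 = (1 + 4·2 + 9)/6 = 18/6 = 3
te_Task 9 = (4 + 4·8 + 12)/6 = 48/6 = 8
te_Task 10 = (3 + 4·5 + 19)/6 = 42/6 = 7

Forward pass:
ES_Task 1 = 0; EF_Task 1 = 4
ES_Task 2 = 0; EF_Task 2 = 13
ES_Task 3 = 0; EF_Task 3 = 14
ES_Task 4 = 14; EF_Task 4 = 14+11 = 25
ES_Task 5 = 4; EF_Task 5 = 4+8 = 12
ES_Task 6 = max(EF_Task 1=4, EF_Task 3=14) = 14; EF_Task 6 = 14+14 = 28
ES_Task 7 = 13; EF_Task 7 = 13+8 = 21
ES_Task 8 = max(EF_Task 1=4, EF_Task 4=25) = 25; EF_Task 8 = 25+3 = 28
ES_Task 9 = 25; EF_Task 9 = 25+8 = 33
ES_Task 10 = max(EF_Task 1=4, EF_Task 5=12, EF_Task 6=28, EF_Task 7=21, EF_Task 8=28, EF_Task 9=33) = 33; EF_Task 10 = 33+7 = 40
Expected project duration μ = 40 days. Critical path: Task 3 → Task 4 → Task 9 → Task 10.

40 days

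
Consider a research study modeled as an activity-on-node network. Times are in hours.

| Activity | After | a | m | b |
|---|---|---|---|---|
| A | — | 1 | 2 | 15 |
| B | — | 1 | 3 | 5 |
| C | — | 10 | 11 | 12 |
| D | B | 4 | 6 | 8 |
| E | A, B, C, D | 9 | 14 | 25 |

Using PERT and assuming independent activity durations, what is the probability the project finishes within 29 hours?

0.868

te_A = (1 + 4·2 + 15)/6 = 24/6 = 4; σ²_A = ((15−1)/6)² = 5.444
te_B = (1 + 4·3 + 5)/6 = 18/6 = 3; σ²_B = ((5−1)/6)² = 0.444
te_C = (10 + 4·11 + 12)/6 = 66/6 = 11; σ²_C = ((12−10)/6)² = 0.111
te_D = (4 + 4·6 + 8)/6 = 36/6 = 6; σ²_D = ((8−4)/6)² = 0.444
te_E = (9 + 4·14 + 25)/6 = 90/6 = 15; σ²_E = ((25−9)/6)² = 7.111

Forward pass:
ES_A = 0; EF_A = 4
ES_B = 0; EF_B = 3
ES_C = 0; EF_C = 11
ES_D = 3; EF_D = 3+6 = 9
ES_E = max(EF_A=4, EF_B=3, EF_C=11, EF_D=9) = 11; EF_E = 11+15 = 26
Expected project duration μ = 26 hours. Critical path: C → E.

Variance along critical path = 0.111 + 7.111 = 7.222; σ = √7.222 = 2.687 hours.
Z = (29 − 26) / 2.687 = 1.116
P(T ≤ 29) = Φ(1.116) ≈ 0.868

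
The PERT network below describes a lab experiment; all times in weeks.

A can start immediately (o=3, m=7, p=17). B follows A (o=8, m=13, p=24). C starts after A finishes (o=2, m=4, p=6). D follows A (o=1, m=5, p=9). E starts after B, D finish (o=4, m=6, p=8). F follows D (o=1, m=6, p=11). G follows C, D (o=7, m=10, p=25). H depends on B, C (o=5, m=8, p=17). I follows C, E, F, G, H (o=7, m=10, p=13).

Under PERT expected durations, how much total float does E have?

3 weeks

te_A = (3 + 4·7 + 17)/6 = 48/6 = 8
te_B = (8 + 4·13 + 24)/6 = 84/6 = 14
te_C = (2 + 4·4 + 6)/6 = 24/6 = 4
te_D = (1 + 4·5 + 9)/6 = 30/6 = 5
te_E = (4 + 4·6 + 8)/6 = 36/6 = 6
te_F = (1 + 4·6 + 11)/6 = 36/6 = 6
te_G = (7 + 4·10 + 25)/6 = 72/6 = 12
te_H = (5 + 4·8 + 17)/6 = 54/6 = 9
te_I = (7 + 4·10 + 13)/6 = 60/6 = 10

Forward pass:
ES_A = 0; EF_A = 8
ES_B = 8; EF_B = 8+14 = 22
ES_C = 8; EF_C = 8+4 = 12
ES_D = 8; EF_D = 8+5 = 13
ES_E = max(EF_B=22, EF_D=13) = 22; EF_E = 22+6 = 28
ES_F = 13; EF_F = 13+6 = 19
ES_G = max(EF_C=12, EF_D=13) = 13; EF_G = 13+12 = 25
ES_H = max(EF_B=22, EF_C=12) = 22; EF_H = 22+9 = 31
ES_I = max(EF_C=12, EF_E=28, EF_F=19, EF_G=25, EF_H=31) = 31; EF_I = 31+10 = 41
Expected project duration μ = 41 weeks. Critical path: A → B → H → I.

Backward pass:
LF_I = 41; LS_I = 41−10 = 31
LF_H = LS_I = 31; LS_H = 31−9 = 22
LF_G = LS_I = 31; LS_G = 31−12 = 19
LF_F = LS_I = 31; LS_F = 31−6 = 25
LF_E = LS_I = 31; LS_E = 31−6 = 25
LF_D = min(LS_E=25, LS_F=25, LS_G=19) = 19; LS_D = 19−5 = 14
LF_C = min(LS_G=19, LS_H=22, LS_I=31) = 19; LS_C = 19−4 = 15
LF_B = min(LS_E=25, LS_H=22) = 22; LS_B = 22−14 = 8
LF_A = min(LS_B=8, LS_C=15, LS_D=14) = 8; LS_A = 8−8 = 0
Slack_E = LS_E − ES_E = 25 − 22 = 3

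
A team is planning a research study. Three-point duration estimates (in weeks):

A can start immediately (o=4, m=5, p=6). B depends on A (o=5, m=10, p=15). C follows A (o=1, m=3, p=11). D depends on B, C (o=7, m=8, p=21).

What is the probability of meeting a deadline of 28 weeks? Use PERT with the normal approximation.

te_A = (4 + 4·5 + 6)/6 = 30/6 = 5; σ²_A = ((6−4)/6)² = 0.111
te_B = (5 + 4·10 + 15)/6 = 60/6 = 10; σ²_B = ((15−5)/6)² = 2.778
te_C = (1 + 4·3 + 11)/6 = 24/6 = 4; σ²_C = ((11−1)/6)² = 2.778
te_D = (7 + 4·8 + 21)/6 = 60/6 = 10; σ²_D = ((21−7)/6)² = 5.444

Forward pass:
ES_A = 0; EF_A = 5
ES_B = 5; EF_B = 5+10 = 15
ES_C = 5; EF_C = 5+4 = 9
ES_D = max(EF_B=15, EF_C=9) = 15; EF_D = 15+10 = 25
Expected project duration μ = 25 weeks. Critical path: A → B → D.

Variance along critical path = 0.111 + 2.778 + 5.444 = 8.333; σ = √8.333 = 2.887 weeks.
Z = (28 − 25) / 2.887 = 1.039
P(T ≤ 28) = Φ(1.039) ≈ 0.851

0.851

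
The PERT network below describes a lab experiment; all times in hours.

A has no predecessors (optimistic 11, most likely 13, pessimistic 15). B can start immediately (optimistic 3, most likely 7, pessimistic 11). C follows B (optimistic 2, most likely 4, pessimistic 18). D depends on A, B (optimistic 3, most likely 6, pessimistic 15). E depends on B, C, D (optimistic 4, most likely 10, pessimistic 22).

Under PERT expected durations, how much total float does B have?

6 hours

te_A = (11 + 4·13 + 15)/6 = 78/6 = 13
te_B = (3 + 4·7 + 11)/6 = 42/6 = 7
te_C = (2 + 4·4 + 18)/6 = 36/6 = 6
te_D = (3 + 4·6 + 15)/6 = 42/6 = 7
te_E = (4 + 4·10 + 22)/6 = 66/6 = 11

Forward pass:
ES_A = 0; EF_A = 13
ES_B = 0; EF_B = 7
ES_C = 7; EF_C = 7+6 = 13
ES_D = max(EF_A=13, EF_B=7) = 13; EF_D = 13+7 = 20
ES_E = max(EF_B=7, EF_C=13, EF_D=20) = 20; EF_E = 20+11 = 31
Expected project duration μ = 31 hours. Critical path: A → D → E.

Backward pass:
LF_E = 31; LS_E = 31−11 = 20
LF_D = LS_E = 20; LS_D = 20−7 = 13
LF_C = LS_E = 20; LS_C = 20−6 = 14
LF_B = min(LS_C=14, LS_D=13, LS_E=20) = 13; LS_B = 13−7 = 6
LF_A = LS_D = 13; LS_A = 13−13 = 0
Slack_B = LS_B − ES_B = 6 − 0 = 6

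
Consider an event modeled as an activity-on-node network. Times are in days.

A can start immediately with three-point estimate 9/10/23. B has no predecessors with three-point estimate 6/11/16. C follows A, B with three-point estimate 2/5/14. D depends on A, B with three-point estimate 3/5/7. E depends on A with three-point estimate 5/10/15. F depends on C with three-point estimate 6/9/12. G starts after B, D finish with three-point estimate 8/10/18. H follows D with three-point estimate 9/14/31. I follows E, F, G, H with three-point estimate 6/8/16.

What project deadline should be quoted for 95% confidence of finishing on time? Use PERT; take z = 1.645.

49.7 days

te_A = (9 + 4·10 + 23)/6 = 72/6 = 12; σ²_A = ((23−9)/6)² = 5.444
te_B = (6 + 4·11 + 16)/6 = 66/6 = 11; σ²_B = ((16−6)/6)² = 2.778
te_C = (2 + 4·5 + 14)/6 = 36/6 = 6; σ²_C = ((14−2)/6)² = 4.000
te_D = (3 + 4·5 + 7)/6 = 30/6 = 5; σ²_D = ((7−3)/6)² = 0.444
te_E = (5 + 4·10 + 15)/6 = 60/6 = 10; σ²_E = ((15−5)/6)² = 2.778
te_F = (6 + 4·9 + 12)/6 = 54/6 = 9; σ²_F = ((12−6)/6)² = 1.000
te_G = (8 + 4·10 + 18)/6 = 66/6 = 11; σ²_G = ((18−8)/6)² = 2.778
te_H = (9 + 4·14 + 31)/6 = 96/6 = 16; σ²_H = ((31−9)/6)² = 13.444
te_I = (6 + 4·8 + 16)/6 = 54/6 = 9; σ²_I = ((16−6)/6)² = 2.778

Forward pass:
ES_A = 0; EF_A = 12
ES_B = 0; EF_B = 11
ES_C = max(EF_A=12, EF_B=11) = 12; EF_C = 12+6 = 18
ES_D = max(EF_A=12, EF_B=11) = 12; EF_D = 12+5 = 17
ES_E = 12; EF_E = 12+10 = 22
ES_F = 18; EF_F = 18+9 = 27
ES_G = max(EF_B=11, EF_D=17) = 17; EF_G = 17+11 = 28
ES_H = 17; EF_H = 17+16 = 33
ES_I = max(EF_E=22, EF_F=27, EF_G=28, EF_H=33) = 33; EF_I = 33+9 = 42
Expected project duration μ = 42 days. Critical path: A → D → H → I.

Variance along critical path = 5.444 + 0.444 + 13.444 + 2.778 = 22.111; σ = 4.702 days.
D = μ + z·σ = 42 + 1.645·4.702 = 49.7 days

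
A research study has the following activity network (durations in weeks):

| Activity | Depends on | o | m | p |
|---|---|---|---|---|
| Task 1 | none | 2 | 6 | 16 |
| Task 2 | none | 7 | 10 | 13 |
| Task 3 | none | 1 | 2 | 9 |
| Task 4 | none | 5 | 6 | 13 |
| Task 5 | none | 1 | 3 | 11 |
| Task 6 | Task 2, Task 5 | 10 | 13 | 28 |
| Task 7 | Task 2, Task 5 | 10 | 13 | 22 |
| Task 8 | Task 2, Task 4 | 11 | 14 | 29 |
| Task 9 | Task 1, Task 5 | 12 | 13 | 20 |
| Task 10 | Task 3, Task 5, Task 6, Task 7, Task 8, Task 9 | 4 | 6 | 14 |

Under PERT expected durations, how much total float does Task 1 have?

5 weeks

te_Task 1 = (2 + 4·6 + 16)/6 = 42/6 = 7
te_Task 2 = (7 + 4·10 + 13)/6 = 60/6 = 10
te_Task 3 = (1 + 4·2 + 9)/6 = 18/6 = 3
te_Task 4 = (5 + 4·6 + 13)/6 = 42/6 = 7
te_Task 5 = (1 + 4·3 + 11)/6 = 24/6 = 4
te_Task 6 = (10 + 4·13 + 28)/6 = 90/6 = 15
te_Task 7 = (10 + 4·13 + 22)/6 = 84/6 = 14
te_Task 8 = (11 + 4·14 + 29)/6 = 96/6 = 16
te_Task 9 = (12 + 4·13 + 20)/6 = 84/6 = 14
te_Task 10 = (4 + 4·6 + 14)/6 = 42/6 = 7

Forward pass:
ES_Task 1 = 0; EF_Task 1 = 7
ES_Task 2 = 0; EF_Task 2 = 10
ES_Task 3 = 0; EF_Task 3 = 3
ES_Task 4 = 0; EF_Task 4 = 7
ES_Task 5 = 0; EF_Task 5 = 4
ES_Task 6 = max(EF_Task 2=10, EF_Task 5=4) = 10; EF_Task 6 = 10+15 = 25
ES_Task 7 = max(EF_Task 2=10, EF_Task 5=4) = 10; EF_Task 7 = 10+14 = 24
ES_Task 8 = max(EF_Task 2=10, EF_Task 4=7) = 10; EF_Task 8 = 10+16 = 26
ES_Task 9 = max(EF_Task 1=7, EF_Task 5=4) = 7; EF_Task 9 = 7+14 = 21
ES_Task 10 = max(EF_Task 3=3, EF_Task 5=4, EF_Task 6=25, EF_Task 7=24, EF_Task 8=26, EF_Task 9=21) = 26; EF_Task 10 = 26+7 = 33
Expected project duration μ = 33 weeks. Critical path: Task 2 → Task 8 → Task 10.

Backward pass:
LF_Task 10 = 33; LS_Task 10 = 33−7 = 26
LF_Task 9 = LS_Task 10 = 26; LS_Task 9 = 26−14 = 12
LF_Task 8 = LS_Task 10 = 26; LS_Task 8 = 26−16 = 10
LF_Task 7 = LS_Task 10 = 26; LS_Task 7 = 26−14 = 12
LF_Task 6 = LS_Task 10 = 26; LS_Task 6 = 26−15 = 11
LF_Task 5 = min(LS_Task 6=11, LS_Task 7=12, LS_Task 9=12, LS_Task 10=26) = 11; LS_Task 5 = 11−4 = 7
LF_Task 4 = LS_Task 8 = 10; LS_Task 4 = 10−7 = 3
LF_Task 3 = LS_Task 10 = 26; LS_Task 3 = 26−3 = 23
LF_Task 2 = min(LS_Task 6=11, LS_Task 7=12, LS_Task 8=10) = 10; LS_Task 2 = 10−10 = 0
LF_Task 1 = LS_Task 9 = 12; LS_Task 1 = 12−7 = 5
Slack_Task 1 = LS_Task 1 − ES_Task 1 = 5 − 0 = 5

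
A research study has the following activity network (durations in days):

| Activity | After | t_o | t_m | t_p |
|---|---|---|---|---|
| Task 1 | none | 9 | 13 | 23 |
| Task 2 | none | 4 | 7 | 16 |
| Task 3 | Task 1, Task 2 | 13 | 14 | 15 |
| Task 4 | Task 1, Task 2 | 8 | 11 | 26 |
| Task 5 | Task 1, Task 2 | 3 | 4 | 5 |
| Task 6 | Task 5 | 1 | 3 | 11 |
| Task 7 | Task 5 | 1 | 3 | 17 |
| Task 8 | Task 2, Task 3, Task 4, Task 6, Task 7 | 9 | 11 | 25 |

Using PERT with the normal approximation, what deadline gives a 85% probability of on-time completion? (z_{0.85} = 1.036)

44.7 days

te_Task 1 = (9 + 4·13 + 23)/6 = 84/6 = 14; σ²_Task 1 = ((23−9)/6)² = 5.444
te_Task 2 = (4 + 4·7 + 16)/6 = 48/6 = 8; σ²_Task 2 = ((16−4)/6)² = 4.000
te_Task 3 = (13 + 4·14 + 15)/6 = 84/6 = 14; σ²_Task 3 = ((15−13)/6)² = 0.111
te_Task 4 = (8 + 4·11 + 26)/6 = 78/6 = 13; σ²_Task 4 = ((26−8)/6)² = 9.000
te_Task 5 = (3 + 4·4 + 5)/6 = 24/6 = 4; σ²_Task 5 = ((5−3)/6)² = 0.111
te_Task 6 = (1 + 4·3 + 11)/6 = 24/6 = 4; σ²_Task 6 = ((11−1)/6)² = 2.778
te_Task 7 = (1 + 4·3 + 17)/6 = 30/6 = 5; σ²_Task 7 = ((17−1)/6)² = 7.111
te_Task 8 = (9 + 4·11 + 25)/6 = 78/6 = 13; σ²_Task 8 = ((25−9)/6)² = 7.111

Forward pass:
ES_Task 1 = 0; EF_Task 1 = 14
ES_Task 2 = 0; EF_Task 2 = 8
ES_Task 3 = max(EF_Task 1=14, EF_Task 2=8) = 14; EF_Task 3 = 14+14 = 28
ES_Task 4 = max(EF_Task 1=14, EF_Task 2=8) = 14; EF_Task 4 = 14+13 = 27
ES_Task 5 = max(EF_Task 1=14, EF_Task 2=8) = 14; EF_Task 5 = 14+4 = 18
ES_Task 6 = 18; EF_Task 6 = 18+4 = 22
ES_Task 7 = 18; EF_Task 7 = 18+5 = 23
ES_Task 8 = max(EF_Task 2=8, EF_Task 3=28, EF_Task 4=27, EF_Task 6=22, EF_Task 7=23) = 28; EF_Task 8 = 28+13 = 41
Expected project duration μ = 41 days. Critical path: Task 1 → Task 3 → Task 8.

Variance along critical path = 5.444 + 0.111 + 7.111 = 12.667; σ = 3.559 days.
D = μ + z·σ = 41 + 1.036·3.559 = 44.7 days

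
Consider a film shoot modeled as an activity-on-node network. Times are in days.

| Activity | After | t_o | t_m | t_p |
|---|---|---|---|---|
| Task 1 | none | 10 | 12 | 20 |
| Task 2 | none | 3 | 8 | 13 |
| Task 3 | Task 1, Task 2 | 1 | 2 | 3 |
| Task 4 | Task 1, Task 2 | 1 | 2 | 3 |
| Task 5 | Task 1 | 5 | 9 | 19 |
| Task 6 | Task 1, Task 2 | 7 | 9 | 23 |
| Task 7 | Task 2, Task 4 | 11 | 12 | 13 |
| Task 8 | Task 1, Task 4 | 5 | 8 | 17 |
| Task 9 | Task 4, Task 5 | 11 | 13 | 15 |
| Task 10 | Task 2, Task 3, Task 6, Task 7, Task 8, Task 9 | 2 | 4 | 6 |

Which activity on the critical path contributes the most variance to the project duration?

Task 5

te_Task 1 = (10 + 4·12 + 20)/6 = 78/6 = 13; σ²_Task 1 = ((20−10)/6)² = 2.778
te_Task 2 = (3 + 4·8 + 13)/6 = 48/6 = 8; σ²_Task 2 = ((13−3)/6)² = 2.778
te_Task 3 = (1 + 4·2 + 3)/6 = 12/6 = 2; σ²_Task 3 = ((3−1)/6)² = 0.111
te_Task 4 = (1 + 4·2 + 3)/6 = 12/6 = 2; σ²_Task 4 = ((3−1)/6)² = 0.111
te_Task 5 = (5 + 4·9 + 19)/6 = 60/6 = 10; σ²_Task 5 = ((19−5)/6)² = 5.444
te_Task 6 = (7 + 4·9 + 23)/6 = 66/6 = 11; σ²_Task 6 = ((23−7)/6)² = 7.111
te_Task 7 = (11 + 4·12 + 13)/6 = 72/6 = 12; σ²_Task 7 = ((13−11)/6)² = 0.111
te_Task 8 = (5 + 4·8 + 17)/6 = 54/6 = 9; σ²_Task 8 = ((17−5)/6)² = 4.000
te_Task 9 = (11 + 4·13 + 15)/6 = 78/6 = 13; σ²_Task 9 = ((15−11)/6)² = 0.444
te_Task 10 = (2 + 4·4 + 6)/6 = 24/6 = 4; σ²_Task 10 = ((6−2)/6)² = 0.444

Forward pass:
ES_Task 1 = 0; EF_Task 1 = 13
ES_Task 2 = 0; EF_Task 2 = 8
ES_Task 3 = max(EF_Task 1=13, EF_Task 2=8) = 13; EF_Task 3 = 13+2 = 15
ES_Task 4 = max(EF_Task 1=13, EF_Task 2=8) = 13; EF_Task 4 = 13+2 = 15
ES_Task 5 = 13; EF_Task 5 = 13+10 = 23
ES_Task 6 = max(EF_Task 1=13, EF_Task 2=8) = 13; EF_Task 6 = 13+11 = 24
ES_Task 7 = max(EF_Task 2=8, EF_Task 4=15) = 15; EF_Task 7 = 15+12 = 27
ES_Task 8 = max(EF_Task 1=13, EF_Task 4=15) = 15; EF_Task 8 = 15+9 = 24
ES_Task 9 = max(EF_Task 4=15, EF_Task 5=23) = 23; EF_Task 9 = 23+13 = 36
ES_Task 10 = max(EF_Task 2=8, EF_Task 3=15, EF_Task 6=24, EF_Task 7=27, EF_Task 8=24, EF_Task 9=36) = 36; EF_Task 10 = 36+4 = 40
Expected project duration μ = 40 days. Critical path: Task 1 → Task 5 → Task 9 → Task 10.

Variances on critical path: σ²_Task 1=2.778, σ²_Task 5=5.444, σ²_Task 9=0.444, σ²_Task 10=0.444.
Largest is σ²_Task 5 = 5.444.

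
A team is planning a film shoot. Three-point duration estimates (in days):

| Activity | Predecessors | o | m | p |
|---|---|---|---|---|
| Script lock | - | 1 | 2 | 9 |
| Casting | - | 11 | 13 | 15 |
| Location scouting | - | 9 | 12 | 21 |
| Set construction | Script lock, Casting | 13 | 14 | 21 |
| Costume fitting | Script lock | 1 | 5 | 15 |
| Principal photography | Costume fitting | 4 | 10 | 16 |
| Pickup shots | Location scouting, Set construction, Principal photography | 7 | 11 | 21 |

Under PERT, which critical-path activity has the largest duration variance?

te_Script lock = (1 + 4·2 + 9)/6 = 18/6 = 3; σ²_Script lock = ((9−1)/6)² = 1.778
te_Casting = (11 + 4·13 + 15)/6 = 78/6 = 13; σ²_Casting = ((15−11)/6)² = 0.444
te_Location scouting = (9 + 4·12 + 21)/6 = 78/6 = 13; σ²_Location scouting = ((21−9)/6)² = 4.000
te_Set construction = (13 + 4·14 + 21)/6 = 90/6 = 15; σ²_Set construction = ((21−13)/6)² = 1.778
te_Costume fitting = (1 + 4·5 + 15)/6 = 36/6 = 6; σ²_Costume fitting = ((15−1)/6)² = 5.444
te_Principal photography = (4 + 4·10 + 16)/6 = 60/6 = 10; σ²_Principal photography = ((16−4)/6)² = 4.000
te_Pickup shots = (7 + 4·11 + 21)/6 = 72/6 = 12; σ²_Pickup shots = ((21−7)/6)² = 5.444

Forward pass:
ES_Script lock = 0; EF_Script lock = 3
ES_Casting = 0; EF_Casting = 13
ES_Location scouting = 0; EF_Location scouting = 13
ES_Set construction = max(EF_Script lock=3, EF_Casting=13) = 13; EF_Set construction = 13+15 = 28
ES_Costume fitting = 3; EF_Costume fitting = 3+6 = 9
ES_Principal photography = 9; EF_Principal photography = 9+10 = 19
ES_Pickup shots = max(EF_Location scouting=13, EF_Set construction=28, EF_Principal photography=19) = 28; EF_Pickup shots = 28+12 = 40
Expected project duration μ = 40 days. Critical path: Casting → Set construction → Pickup shots.

Variances on critical path: σ²_Casting=0.444, σ²_Set construction=1.778, σ²_Pickup shots=5.444.
Largest is σ²_Pickup shots = 5.444.

Pickup shots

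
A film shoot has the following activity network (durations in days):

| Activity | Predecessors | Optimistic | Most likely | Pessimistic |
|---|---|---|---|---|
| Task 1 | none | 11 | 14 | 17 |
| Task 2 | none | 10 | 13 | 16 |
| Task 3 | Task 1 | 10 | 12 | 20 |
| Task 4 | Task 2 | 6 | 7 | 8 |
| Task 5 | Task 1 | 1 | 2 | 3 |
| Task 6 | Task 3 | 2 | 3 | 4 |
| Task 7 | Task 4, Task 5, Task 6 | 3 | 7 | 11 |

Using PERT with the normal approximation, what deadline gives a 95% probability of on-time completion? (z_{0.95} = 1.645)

40.9 days

te_Task 1 = (11 + 4·14 + 17)/6 = 84/6 = 14; σ²_Task 1 = ((17−11)/6)² = 1.000
te_Task 2 = (10 + 4·13 + 16)/6 = 78/6 = 13; σ²_Task 2 = ((16−10)/6)² = 1.000
te_Task 3 = (10 + 4·12 + 20)/6 = 78/6 = 13; σ²_Task 3 = ((20−10)/6)² = 2.778
te_Task 4 = (6 + 4·7 + 8)/6 = 42/6 = 7; σ²_Task 4 = ((8−6)/6)² = 0.111
te_Task 5 = (1 + 4·2 + 3)/6 = 12/6 = 2; σ²_Task 5 = ((3−1)/6)² = 0.111
te_Task 6 = (2 + 4·3 + 4)/6 = 18/6 = 3; σ²_Task 6 = ((4−2)/6)² = 0.111
te_Task 7 = (3 + 4·7 + 11)/6 = 42/6 = 7; σ²_Task 7 = ((11−3)/6)² = 1.778

Forward pass:
ES_Task 1 = 0; EF_Task 1 = 14
ES_Task 2 = 0; EF_Task 2 = 13
ES_Task 3 = 14; EF_Task 3 = 14+13 = 27
ES_Task 4 = 13; EF_Task 4 = 13+7 = 20
ES_Task 5 = 14; EF_Task 5 = 14+2 = 16
ES_Task 6 = 27; EF_Task 6 = 27+3 = 30
ES_Task 7 = max(EF_Task 4=20, EF_Task 5=16, EF_Task 6=30) = 30; EF_Task 7 = 30+7 = 37
Expected project duration μ = 37 days. Critical path: Task 1 → Task 3 → Task 6 → Task 7.

Variance along critical path = 1.000 + 2.778 + 0.111 + 1.778 = 5.667; σ = 2.380 days.
D = μ + z·σ = 37 + 1.645·2.380 = 40.9 days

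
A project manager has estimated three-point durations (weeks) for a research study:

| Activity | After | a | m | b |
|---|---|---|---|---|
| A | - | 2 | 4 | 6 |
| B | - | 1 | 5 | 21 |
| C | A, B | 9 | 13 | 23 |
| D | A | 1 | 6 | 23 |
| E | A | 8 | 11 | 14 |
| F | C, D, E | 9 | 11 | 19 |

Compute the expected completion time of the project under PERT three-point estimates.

33 weeks

te_A = (2 + 4·4 + 6)/6 = 24/6 = 4
te_B = (1 + 4·5 + 21)/6 = 42/6 = 7
te_C = (9 + 4·13 + 23)/6 = 84/6 = 14
te_D = (1 + 4·6 + 23)/6 = 48/6 = 8
te_E = (8 + 4·11 + 14)/6 = 66/6 = 11
te_F = (9 + 4·11 + 19)/6 = 72/6 = 12

Forward pass:
ES_A = 0; EF_A = 4
ES_B = 0; EF_B = 7
ES_C = max(EF_A=4, EF_B=7) = 7; EF_C = 7+14 = 21
ES_D = 4; EF_D = 4+8 = 12
ES_E = 4; EF_E = 4+11 = 15
ES_F = max(EF_C=21, EF_D=12, EF_E=15) = 21; EF_F = 21+12 = 33
Expected project duration μ = 33 weeks. Critical path: B → C → F.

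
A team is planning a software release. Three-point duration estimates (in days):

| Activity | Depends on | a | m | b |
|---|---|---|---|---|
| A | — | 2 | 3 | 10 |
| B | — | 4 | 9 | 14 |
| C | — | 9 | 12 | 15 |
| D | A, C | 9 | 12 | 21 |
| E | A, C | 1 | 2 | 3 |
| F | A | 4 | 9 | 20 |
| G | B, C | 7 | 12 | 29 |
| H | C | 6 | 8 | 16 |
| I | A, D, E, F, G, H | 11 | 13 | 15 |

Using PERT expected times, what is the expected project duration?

39 days

te_A = (2 + 4·3 + 10)/6 = 24/6 = 4
te_B = (4 + 4·9 + 14)/6 = 54/6 = 9
te_C = (9 + 4·12 + 15)/6 = 72/6 = 12
te_D = (9 + 4·12 + 21)/6 = 78/6 = 13
te_E = (1 + 4·2 + 3)/6 = 12/6 = 2
te_F = (4 + 4·9 + 20)/6 = 60/6 = 10
te_G = (7 + 4·12 + 29)/6 = 84/6 = 14
te_H = (6 + 4·8 + 16)/6 = 54/6 = 9
te_I = (11 + 4·13 + 15)/6 = 78/6 = 13

Forward pass:
ES_A = 0; EF_A = 4
ES_B = 0; EF_B = 9
ES_C = 0; EF_C = 12
ES_D = max(EF_A=4, EF_C=12) = 12; EF_D = 12+13 = 25
ES_E = max(EF_A=4, EF_C=12) = 12; EF_E = 12+2 = 14
ES_F = 4; EF_F = 4+10 = 14
ES_G = max(EF_B=9, EF_C=12) = 12; EF_G = 12+14 = 26
ES_H = 12; EF_H = 12+9 = 21
ES_I = max(EF_A=4, EF_D=25, EF_E=14, EF_F=14, EF_G=26, EF_H=21) = 26; EF_I = 26+13 = 39
Expected project duration μ = 39 days. Critical path: C → G → I.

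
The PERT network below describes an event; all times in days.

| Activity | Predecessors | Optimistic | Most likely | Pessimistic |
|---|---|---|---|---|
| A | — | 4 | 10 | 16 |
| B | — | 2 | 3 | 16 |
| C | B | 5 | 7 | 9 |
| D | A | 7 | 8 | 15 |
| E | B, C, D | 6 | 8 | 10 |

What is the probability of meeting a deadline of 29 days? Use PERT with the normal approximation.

te_A = (4 + 4·10 + 16)/6 = 60/6 = 10; σ²_A = ((16−4)/6)² = 4.000
te_B = (2 + 4·3 + 16)/6 = 30/6 = 5; σ²_B = ((16−2)/6)² = 5.444
te_C = (5 + 4·7 + 9)/6 = 42/6 = 7; σ²_C = ((9−5)/6)² = 0.444
te_D = (7 + 4·8 + 15)/6 = 54/6 = 9; σ²_D = ((15−7)/6)² = 1.778
te_E = (6 + 4·8 + 10)/6 = 48/6 = 8; σ²_E = ((10−6)/6)² = 0.444

Forward pass:
ES_A = 0; EF_A = 10
ES_B = 0; EF_B = 5
ES_C = 5; EF_C = 5+7 = 12
ES_D = 10; EF_D = 10+9 = 19
ES_E = max(EF_B=5, EF_C=12, EF_D=19) = 19; EF_E = 19+8 = 27
Expected project duration μ = 27 days. Critical path: A → D → E.

Variance along critical path = 4.000 + 1.778 + 0.444 = 6.222; σ = √6.222 = 2.494 days.
Z = (29 − 27) / 2.494 = 0.802
P(T ≤ 29) = Φ(0.802) ≈ 0.789

0.789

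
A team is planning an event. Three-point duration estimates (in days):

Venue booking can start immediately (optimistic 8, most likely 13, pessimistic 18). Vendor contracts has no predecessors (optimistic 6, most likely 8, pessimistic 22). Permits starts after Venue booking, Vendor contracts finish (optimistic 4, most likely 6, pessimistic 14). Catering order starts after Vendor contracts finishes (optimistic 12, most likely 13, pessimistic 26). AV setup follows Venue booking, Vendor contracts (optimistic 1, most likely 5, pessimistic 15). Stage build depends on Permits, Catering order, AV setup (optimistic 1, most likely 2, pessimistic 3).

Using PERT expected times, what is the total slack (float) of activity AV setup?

te_Venue booking = (8 + 4·13 + 18)/6 = 78/6 = 13
te_Vendor contracts = (6 + 4·8 + 22)/6 = 60/6 = 10
te_Permits = (4 + 4·6 + 14)/6 = 42/6 = 7
te_Catering order = (12 + 4·13 + 26)/6 = 90/6 = 15
te_AV setup = (1 + 4·5 + 15)/6 = 36/6 = 6
te_Stage build = (1 + 4·2 + 3)/6 = 12/6 = 2

Forward pass:
ES_Venue booking = 0; EF_Venue booking = 13
ES_Vendor contracts = 0; EF_Vendor contracts = 10
ES_Permits = max(EF_Venue booking=13, EF_Vendor contracts=10) = 13; EF_Permits = 13+7 = 20
ES_Catering order = 10; EF_Catering order = 10+15 = 25
ES_AV setup = max(EF_Venue booking=13, EF_Vendor contracts=10) = 13; EF_AV setup = 13+6 = 19
ES_Stage build = max(EF_Permits=20, EF_Catering order=25, EF_AV setup=19) = 25; EF_Stage build = 25+2 = 27
Expected project duration μ = 27 days. Critical path: Vendor contracts → Catering order → Stage build.

Backward pass:
LF_Stage build = 27; LS_Stage build = 27−2 = 25
LF_AV setup = LS_Stage build = 25; LS_AV setup = 25−6 = 19
LF_Catering order = LS_Stage build = 25; LS_Catering order = 25−15 = 10
LF_Permits = LS_Stage build = 25; LS_Permits = 25−7 = 18
LF_Vendor contracts = min(LS_Permits=18, LS_Catering order=10, LS_AV setup=19) = 10; LS_Vendor contracts = 10−10 = 0
LF_Venue booking = min(LS_Permits=18, LS_AV setup=19) = 18; LS_Venue booking = 18−13 = 5
Slack_AV setup = LS_AV setup − ES_AV setup = 19 − 13 = 6

6 days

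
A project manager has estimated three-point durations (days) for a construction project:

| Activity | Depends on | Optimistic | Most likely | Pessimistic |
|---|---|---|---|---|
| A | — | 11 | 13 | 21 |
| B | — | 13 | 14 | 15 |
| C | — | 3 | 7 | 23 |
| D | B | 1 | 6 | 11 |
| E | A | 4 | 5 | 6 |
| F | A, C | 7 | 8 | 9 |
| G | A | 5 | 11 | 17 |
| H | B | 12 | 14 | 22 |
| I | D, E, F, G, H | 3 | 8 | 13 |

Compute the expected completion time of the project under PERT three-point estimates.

37 days

te_A = (11 + 4·13 + 21)/6 = 84/6 = 14
te_B = (13 + 4·14 + 15)/6 = 84/6 = 14
te_C = (3 + 4·7 + 23)/6 = 54/6 = 9
te_D = (1 + 4·6 + 11)/6 = 36/6 = 6
te_E = (4 + 4·5 + 6)/6 = 30/6 = 5
te_F = (7 + 4·8 + 9)/6 = 48/6 = 8
te_G = (5 + 4·11 + 17)/6 = 66/6 = 11
te_H = (12 + 4·14 + 22)/6 = 90/6 = 15
te_I = (3 + 4·8 + 13)/6 = 48/6 = 8

Forward pass:
ES_A = 0; EF_A = 14
ES_B = 0; EF_B = 14
ES_C = 0; EF_C = 9
ES_D = 14; EF_D = 14+6 = 20
ES_E = 14; EF_E = 14+5 = 19
ES_F = max(EF_A=14, EF_C=9) = 14; EF_F = 14+8 = 22
ES_G = 14; EF_G = 14+11 = 25
ES_H = 14; EF_H = 14+15 = 29
ES_I = max(EF_D=20, EF_E=19, EF_F=22, EF_G=25, EF_H=29) = 29; EF_I = 29+8 = 37
Expected project duration μ = 37 days. Critical path: B → H → I.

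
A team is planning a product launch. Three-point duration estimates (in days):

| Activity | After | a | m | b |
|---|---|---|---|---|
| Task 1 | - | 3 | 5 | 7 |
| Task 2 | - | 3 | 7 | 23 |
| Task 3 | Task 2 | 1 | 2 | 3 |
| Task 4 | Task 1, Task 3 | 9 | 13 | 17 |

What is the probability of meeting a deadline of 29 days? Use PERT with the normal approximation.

0.917

te_Task 1 = (3 + 4·5 + 7)/6 = 30/6 = 5; σ²_Task 1 = ((7−3)/6)² = 0.444
te_Task 2 = (3 + 4·7 + 23)/6 = 54/6 = 9; σ²_Task 2 = ((23−3)/6)² = 11.111
te_Task 3 = (1 + 4·2 + 3)/6 = 12/6 = 2; σ²_Task 3 = ((3−1)/6)² = 0.111
te_Task 4 = (9 + 4·13 + 17)/6 = 78/6 = 13; σ²_Task 4 = ((17−9)/6)² = 1.778

Forward pass:
ES_Task 1 = 0; EF_Task 1 = 5
ES_Task 2 = 0; EF_Task 2 = 9
ES_Task 3 = 9; EF_Task 3 = 9+2 = 11
ES_Task 4 = max(EF_Task 1=5, EF_Task 3=11) = 11; EF_Task 4 = 11+13 = 24
Expected project duration μ = 24 days. Critical path: Task 2 → Task 3 → Task 4.

Variance along critical path = 11.111 + 0.111 + 1.778 = 13.000; σ = √13.000 = 3.606 days.
Z = (29 − 24) / 3.606 = 1.387
P(T ≤ 29) = Φ(1.387) ≈ 0.917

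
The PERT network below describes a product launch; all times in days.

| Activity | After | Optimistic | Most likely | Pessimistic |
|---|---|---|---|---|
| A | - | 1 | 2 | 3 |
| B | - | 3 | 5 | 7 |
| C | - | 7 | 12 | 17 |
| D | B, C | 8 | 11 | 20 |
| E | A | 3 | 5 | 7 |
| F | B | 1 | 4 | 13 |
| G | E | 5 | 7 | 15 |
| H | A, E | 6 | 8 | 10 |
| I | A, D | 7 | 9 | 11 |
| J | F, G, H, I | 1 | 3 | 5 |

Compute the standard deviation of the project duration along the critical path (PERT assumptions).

2.77 days

te_A = (1 + 4·2 + 3)/6 = 12/6 = 2; σ²_A = ((3−1)/6)² = 0.111
te_B = (3 + 4·5 + 7)/6 = 30/6 = 5; σ²_B = ((7−3)/6)² = 0.444
te_C = (7 + 4·12 + 17)/6 = 72/6 = 12; σ²_C = ((17−7)/6)² = 2.778
te_D = (8 + 4·11 + 20)/6 = 72/6 = 12; σ²_D = ((20−8)/6)² = 4.000
te_E = (3 + 4·5 + 7)/6 = 30/6 = 5; σ²_E = ((7−3)/6)² = 0.444
te_F = (1 + 4·4 + 13)/6 = 30/6 = 5; σ²_F = ((13−1)/6)² = 4.000
te_G = (5 + 4·7 + 15)/6 = 48/6 = 8; σ²_G = ((15−5)/6)² = 2.778
te_H = (6 + 4·8 + 10)/6 = 48/6 = 8; σ²_H = ((10−6)/6)² = 0.444
te_I = (7 + 4·9 + 11)/6 = 54/6 = 9; σ²_I = ((11−7)/6)² = 0.444
te_J = (1 + 4·3 + 5)/6 = 18/6 = 3; σ²_J = ((5−1)/6)² = 0.444

Forward pass:
ES_A = 0; EF_A = 2
ES_B = 0; EF_B = 5
ES_C = 0; EF_C = 12
ES_D = max(EF_B=5, EF_C=12) = 12; EF_D = 12+12 = 24
ES_E = 2; EF_E = 2+5 = 7
ES_F = 5; EF_F = 5+5 = 10
ES_G = 7; EF_G = 7+8 = 15
ES_H = max(EF_A=2, EF_E=7) = 7; EF_H = 7+8 = 15
ES_I = max(EF_A=2, EF_D=24) = 24; EF_I = 24+9 = 33
ES_J = max(EF_F=10, EF_G=15, EF_H=15, EF_I=33) = 33; EF_J = 33+3 = 36
Expected project duration μ = 36 days. Critical path: C → D → I → J.

Variance along critical path = 2.778 + 4.000 + 0.444 + 0.444 = 7.667
σ = √7.667 = 2.769 days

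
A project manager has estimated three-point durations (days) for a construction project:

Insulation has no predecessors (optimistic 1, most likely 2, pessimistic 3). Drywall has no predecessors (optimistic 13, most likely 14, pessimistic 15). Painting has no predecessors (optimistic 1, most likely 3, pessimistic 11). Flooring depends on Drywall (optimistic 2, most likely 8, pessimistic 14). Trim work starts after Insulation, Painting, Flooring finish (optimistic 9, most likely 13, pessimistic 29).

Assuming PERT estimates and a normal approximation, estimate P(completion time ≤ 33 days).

0.153

te_Insulation = (1 + 4·2 + 3)/6 = 12/6 = 2; σ²_Insulation = ((3−1)/6)² = 0.111
te_Drywall = (13 + 4·14 + 15)/6 = 84/6 = 14; σ²_Drywall = ((15−13)/6)² = 0.111
te_Painting = (1 + 4·3 + 11)/6 = 24/6 = 4; σ²_Painting = ((11−1)/6)² = 2.778
te_Flooring = (2 + 4·8 + 14)/6 = 48/6 = 8; σ²_Flooring = ((14−2)/6)² = 4.000
te_Trim work = (9 + 4·13 + 29)/6 = 90/6 = 15; σ²_Trim work = ((29−9)/6)² = 11.111

Forward pass:
ES_Insulation = 0; EF_Insulation = 2
ES_Drywall = 0; EF_Drywall = 14
ES_Painting = 0; EF_Painting = 4
ES_Flooring = 14; EF_Flooring = 14+8 = 22
ES_Trim work = max(EF_Insulation=2, EF_Painting=4, EF_Flooring=22) = 22; EF_Trim work = 22+15 = 37
Expected project duration μ = 37 days. Critical path: Drywall → Flooring → Trim work.

Variance along critical path = 0.111 + 4.000 + 11.111 = 15.222; σ = √15.222 = 3.902 days.
Z = (33 − 37) / 3.902 = -1.025
P(T ≤ 33) = Φ(-1.025) ≈ 0.153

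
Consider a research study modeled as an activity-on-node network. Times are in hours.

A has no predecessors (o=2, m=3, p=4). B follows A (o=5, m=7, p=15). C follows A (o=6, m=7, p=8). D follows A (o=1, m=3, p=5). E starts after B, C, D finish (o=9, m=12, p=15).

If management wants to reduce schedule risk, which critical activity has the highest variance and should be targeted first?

B

te_A = (2 + 4·3 + 4)/6 = 18/6 = 3; σ²_A = ((4−2)/6)² = 0.111
te_B = (5 + 4·7 + 15)/6 = 48/6 = 8; σ²_B = ((15−5)/6)² = 2.778
te_C = (6 + 4·7 + 8)/6 = 42/6 = 7; σ²_C = ((8−6)/6)² = 0.111
te_D = (1 + 4·3 + 5)/6 = 18/6 = 3; σ²_D = ((5−1)/6)² = 0.444
te_E = (9 + 4·12 + 15)/6 = 72/6 = 12; σ²_E = ((15−9)/6)² = 1.000

Forward pass:
ES_A = 0; EF_A = 3
ES_B = 3; EF_B = 3+8 = 11
ES_C = 3; EF_C = 3+7 = 10
ES_D = 3; EF_D = 3+3 = 6
ES_E = max(EF_B=11, EF_C=10, EF_D=6) = 11; EF_E = 11+12 = 23
Expected project duration μ = 23 hours. Critical path: A → B → E.

Variances on critical path: σ²_A=0.111, σ²_B=2.778, σ²_E=1.000.
Largest is σ²_B = 2.778.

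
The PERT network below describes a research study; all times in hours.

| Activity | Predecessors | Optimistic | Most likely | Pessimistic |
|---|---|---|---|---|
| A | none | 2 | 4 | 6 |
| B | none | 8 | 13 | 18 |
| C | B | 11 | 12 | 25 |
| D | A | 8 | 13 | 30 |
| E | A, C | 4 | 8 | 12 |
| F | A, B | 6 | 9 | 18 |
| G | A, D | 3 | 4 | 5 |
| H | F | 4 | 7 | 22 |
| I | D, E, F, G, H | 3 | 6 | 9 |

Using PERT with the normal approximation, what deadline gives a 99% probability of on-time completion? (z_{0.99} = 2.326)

48.7 hours

te_A = (2 + 4·4 + 6)/6 = 24/6 = 4; σ²_A = ((6−2)/6)² = 0.444
te_B = (8 + 4·13 + 18)/6 = 78/6 = 13; σ²_B = ((18−8)/6)² = 2.778
te_C = (11 + 4·12 + 25)/6 = 84/6 = 14; σ²_C = ((25−11)/6)² = 5.444
te_D = (8 + 4·13 + 30)/6 = 90/6 = 15; σ²_D = ((30−8)/6)² = 13.444
te_E = (4 + 4·8 + 12)/6 = 48/6 = 8; σ²_E = ((12−4)/6)² = 1.778
te_F = (6 + 4·9 + 18)/6 = 60/6 = 10; σ²_F = ((18−6)/6)² = 4.000
te_G = (3 + 4·4 + 5)/6 = 24/6 = 4; σ²_G = ((5−3)/6)² = 0.111
te_H = (4 + 4·7 + 22)/6 = 54/6 = 9; σ²_H = ((22−4)/6)² = 9.000
te_I = (3 + 4·6 + 9)/6 = 36/6 = 6; σ²_I = ((9−3)/6)² = 1.000

Forward pass:
ES_A = 0; EF_A = 4
ES_B = 0; EF_B = 13
ES_C = 13; EF_C = 13+14 = 27
ES_D = 4; EF_D = 4+15 = 19
ES_E = max(EF_A=4, EF_C=27) = 27; EF_E = 27+8 = 35
ES_F = max(EF_A=4, EF_B=13) = 13; EF_F = 13+10 = 23
ES_G = max(EF_A=4, EF_D=19) = 19; EF_G = 19+4 = 23
ES_H = 23; EF_H = 23+9 = 32
ES_I = max(EF_D=19, EF_E=35, EF_F=23, EF_G=23, EF_H=32) = 35; EF_I = 35+6 = 41
Expected project duration μ = 41 hours. Critical path: B → C → E → I.

Variance along critical path = 2.778 + 5.444 + 1.778 + 1.000 = 11.000; σ = 3.317 hours.
D = μ + z·σ = 41 + 2.326·3.317 = 48.7 hours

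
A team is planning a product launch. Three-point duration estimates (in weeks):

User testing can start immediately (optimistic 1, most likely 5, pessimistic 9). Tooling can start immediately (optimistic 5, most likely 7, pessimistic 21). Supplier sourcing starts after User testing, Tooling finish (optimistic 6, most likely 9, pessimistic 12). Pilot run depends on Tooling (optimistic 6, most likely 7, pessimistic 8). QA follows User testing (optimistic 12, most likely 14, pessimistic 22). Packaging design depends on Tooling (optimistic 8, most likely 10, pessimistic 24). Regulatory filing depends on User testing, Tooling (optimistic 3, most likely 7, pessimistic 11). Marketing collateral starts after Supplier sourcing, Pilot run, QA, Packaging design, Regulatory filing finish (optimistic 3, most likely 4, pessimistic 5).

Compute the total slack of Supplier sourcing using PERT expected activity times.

te_User testing = (1 + 4·5 + 9)/6 = 30/6 = 5
te_Tooling = (5 + 4·7 + 21)/6 = 54/6 = 9
te_Supplier sourcing = (6 + 4·9 + 12)/6 = 54/6 = 9
te_Pilot run = (6 + 4·7 + 8)/6 = 42/6 = 7
te_QA = (12 + 4·14 + 22)/6 = 90/6 = 15
te_Packaging design = (8 + 4·10 + 24)/6 = 72/6 = 12
te_Regulatory filing = (3 + 4·7 + 11)/6 = 42/6 = 7
te_Marketing collateral = (3 + 4·4 + 5)/6 = 24/6 = 4

Forward pass:
ES_User testing = 0; EF_User testing = 5
ES_Tooling = 0; EF_Tooling = 9
ES_Supplier sourcing = max(EF_User testing=5, EF_Tooling=9) = 9; EF_Supplier sourcing = 9+9 = 18
ES_Pilot run = 9; EF_Pilot run = 9+7 = 16
ES_QA = 5; EF_QA = 5+15 = 20
ES_Packaging design = 9; EF_Packaging design = 9+12 = 21
ES_Regulatory filing = max(EF_User testing=5, EF_Tooling=9) = 9; EF_Regulatory filing = 9+7 = 16
ES_Marketing collateral = max(EF_Supplier sourcing=18, EF_Pilot run=16, EF_QA=20, EF_Packaging design=21, EF_Regulatory filing=16) = 21; EF_Marketing collateral = 21+4 = 25
Expected project duration μ = 25 weeks. Critical path: Tooling → Packaging design → Marketing collateral.

Backward pass:
LF_Marketing collateral = 25; LS_Marketing collateral = 25−4 = 21
LF_Regulatory filing = LS_Marketing collateral = 21; LS_Regulatory filing = 21−7 = 14
LF_Packaging design = LS_Marketing collateral = 21; LS_Packaging design = 21−12 = 9
LF_QA = LS_Marketing collateral = 21; LS_QA = 21−15 = 6
LF_Pilot run = LS_Marketing collateral = 21; LS_Pilot run = 21−7 = 14
LF_Supplier sourcing = LS_Marketing collateral = 21; LS_Supplier sourcing = 21−9 = 12
LF_Tooling = min(LS_Supplier sourcing=12, LS_Pilot run=14, LS_Packaging design=9, LS_Regulatory filing=14) = 9; LS_Tooling = 9−9 = 0
LF_User testing = min(LS_Supplier sourcing=12, LS_QA=6, LS_Regulatory filing=14) = 6; LS_User testing = 6−5 = 1
Slack_Supplier sourcing = LS_Supplier sourcing − ES_Supplier sourcing = 12 − 9 = 3

3 weeks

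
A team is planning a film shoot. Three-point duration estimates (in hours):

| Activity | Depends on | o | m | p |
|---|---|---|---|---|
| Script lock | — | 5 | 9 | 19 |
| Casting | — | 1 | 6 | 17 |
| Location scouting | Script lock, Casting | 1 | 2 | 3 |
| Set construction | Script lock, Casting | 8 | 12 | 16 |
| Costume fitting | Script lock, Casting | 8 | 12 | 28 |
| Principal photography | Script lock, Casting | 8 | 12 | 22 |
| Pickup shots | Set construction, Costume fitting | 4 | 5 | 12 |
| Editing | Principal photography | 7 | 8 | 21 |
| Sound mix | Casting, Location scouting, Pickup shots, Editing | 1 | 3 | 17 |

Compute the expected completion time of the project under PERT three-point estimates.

38 hours

te_Script lock = (5 + 4·9 + 19)/6 = 60/6 = 10
te_Casting = (1 + 4·6 + 17)/6 = 42/6 = 7
te_Location scouting = (1 + 4·2 + 3)/6 = 12/6 = 2
te_Set construction = (8 + 4·12 + 16)/6 = 72/6 = 12
te_Costume fitting = (8 + 4·12 + 28)/6 = 84/6 = 14
te_Principal photography = (8 + 4·12 + 22)/6 = 78/6 = 13
te_Pickup shots = (4 + 4·5 + 12)/6 = 36/6 = 6
te_Editing = (7 + 4·8 + 21)/6 = 60/6 = 10
te_Sound mix = (1 + 4·3 + 17)/6 = 30/6 = 5

Forward pass:
ES_Script lock = 0; EF_Script lock = 10
ES_Casting = 0; EF_Casting = 7
ES_Location scouting = max(EF_Script lock=10, EF_Casting=7) = 10; EF_Location scouting = 10+2 = 12
ES_Set construction = max(EF_Script lock=10, EF_Casting=7) = 10; EF_Set construction = 10+12 = 22
ES_Costume fitting = max(EF_Script lock=10, EF_Casting=7) = 10; EF_Costume fitting = 10+14 = 24
ES_Principal photography = max(EF_Script lock=10, EF_Casting=7) = 10; EF_Principal photography = 10+13 = 23
ES_Pickup shots = max(EF_Set construction=22, EF_Costume fitting=24) = 24; EF_Pickup shots = 24+6 = 30
ES_Editing = 23; EF_Editing = 23+10 = 33
ES_Sound mix = max(EF_Casting=7, EF_Location scouting=12, EF_Pickup shots=30, EF_Editing=33) = 33; EF_Sound mix = 33+5 = 38
Expected project duration μ = 38 hours. Critical path: Script lock → Principal photography → Editing → Sound mix.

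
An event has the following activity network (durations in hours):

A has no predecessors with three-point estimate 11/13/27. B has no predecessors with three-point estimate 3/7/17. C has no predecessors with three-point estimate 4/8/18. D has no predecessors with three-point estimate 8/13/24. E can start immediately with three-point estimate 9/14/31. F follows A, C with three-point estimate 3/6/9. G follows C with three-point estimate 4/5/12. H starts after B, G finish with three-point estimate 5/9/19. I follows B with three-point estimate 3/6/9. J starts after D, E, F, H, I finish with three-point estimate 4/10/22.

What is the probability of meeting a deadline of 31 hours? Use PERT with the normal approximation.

0.141

te_A = (11 + 4·13 + 27)/6 = 90/6 = 15; σ²_A = ((27−11)/6)² = 7.111
te_B = (3 + 4·7 + 17)/6 = 48/6 = 8; σ²_B = ((17−3)/6)² = 5.444
te_C = (4 + 4·8 + 18)/6 = 54/6 = 9; σ²_C = ((18−4)/6)² = 5.444
te_D = (8 + 4·13 + 24)/6 = 84/6 = 14; σ²_D = ((24−8)/6)² = 7.111
te_E = (9 + 4·14 + 31)/6 = 96/6 = 16; σ²_E = ((31−9)/6)² = 13.444
te_F = (3 + 4·6 + 9)/6 = 36/6 = 6; σ²_F = ((9−3)/6)² = 1.000
te_G = (4 + 4·5 + 12)/6 = 36/6 = 6; σ²_G = ((12−4)/6)² = 1.778
te_H = (5 + 4·9 + 19)/6 = 60/6 = 10; σ²_H = ((19−5)/6)² = 5.444
te_I = (3 + 4·6 + 9)/6 = 36/6 = 6; σ²_I = ((9−3)/6)² = 1.000
te_J = (4 + 4·10 + 22)/6 = 66/6 = 11; σ²_J = ((22−4)/6)² = 9.000

Forward pass:
ES_A = 0; EF_A = 15
ES_B = 0; EF_B = 8
ES_C = 0; EF_C = 9
ES_D = 0; EF_D = 14
ES_E = 0; EF_E = 16
ES_F = max(EF_A=15, EF_C=9) = 15; EF_F = 15+6 = 21
ES_G = 9; EF_G = 9+6 = 15
ES_H = max(EF_B=8, EF_G=15) = 15; EF_H = 15+10 = 25
ES_I = 8; EF_I = 8+6 = 14
ES_J = max(EF_D=14, EF_E=16, EF_F=21, EF_H=25, EF_I=14) = 25; EF_J = 25+11 = 36
Expected project duration μ = 36 hours. Critical path: C → G → H → J.

Variance along critical path = 5.444 + 1.778 + 5.444 + 9.000 = 21.667; σ = √21.667 = 4.655 hours.
Z = (31 − 36) / 4.655 = -1.074
P(T ≤ 31) = Φ(-1.074) ≈ 0.141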